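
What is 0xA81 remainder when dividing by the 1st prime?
Convert 0xA81 (hexadecimal) → 10×256 + 8×16 + 1 = 2689 (decimal)
Convert the 1st prime (prime index) → 2 (decimal)
Compute 2689 mod 2 = 1
1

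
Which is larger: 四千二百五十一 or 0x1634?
Convert 四千二百五十一 (Chinese numeral) → 4×1000 + 2×100 + 5×10 + 1 = 4251 (decimal)
Convert 0x1634 (hexadecimal) → 1×4096 + 6×256 + 3×16 + 4 = 5684 (decimal)
Compare 4251 vs 5684: larger = 5684
5684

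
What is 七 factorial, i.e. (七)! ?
Convert 七 (Chinese numeral) → 7 (decimal)
Compute 7! = 5040
5040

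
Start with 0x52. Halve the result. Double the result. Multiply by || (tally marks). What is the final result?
Convert 0x52 (hexadecimal) → 5×16 + 2 = 82 (decimal)
Start: 82
82 ÷ 2 = 41
41 × 2 = 82
Convert || (tally marks) → 2 (decimal)
82 × 2 = 164
164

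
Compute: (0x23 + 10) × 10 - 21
Convert 0x23 (hexadecimal) → 2×16 + 3 = 35 (decimal)
Expression in decimal: (35 + 10) × 10 - 21
Parentheses first: 35 + 10 = 45
Multiply: 45 × 10 = 450
Subtract: 450 - 21 = 429
429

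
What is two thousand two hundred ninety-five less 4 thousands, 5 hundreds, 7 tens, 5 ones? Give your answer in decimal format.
Convert two thousand two hundred ninety-five (English words) → 2×1000 + 2×100 + 95 = 2295 (decimal)
Convert 4 thousands, 5 hundreds, 7 tens, 5 ones (place-value notation) → 4×1000 + 5×100 + 7×10 + 5 = 4575 (decimal)
Compute 2295 - 4575 = -2280
-2280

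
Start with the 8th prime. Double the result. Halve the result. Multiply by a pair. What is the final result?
Convert the 8th prime (prime index) → 19 (decimal)
Start: 19
19 × 2 = 38
38 ÷ 2 = 19
Convert a pair (colloquial) → 2 (decimal)
19 × 2 = 38
38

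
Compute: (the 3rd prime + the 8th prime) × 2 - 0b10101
Convert the 3rd prime (prime index) → 5 (decimal)
Convert the 8th prime (prime index) → 19 (decimal)
Convert 0b10101 (binary) → 16 + 4 + 1 = 21 (decimal)
Expression in decimal: (5 + 19) × 2 - 21
Parentheses first: 5 + 19 = 24
Multiply: 24 × 2 = 48
Subtract: 48 - 21 = 27
27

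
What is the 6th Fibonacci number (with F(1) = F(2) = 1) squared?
The 6th Fibonacci number (with F(1) = F(2) = 1): 1, 1, 2, 3, 5, 8 → 8
Compute 8² = 8 × 8 = 64
64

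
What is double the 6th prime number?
The 6th prime number = 13
Compute 13 × 2 = 26
26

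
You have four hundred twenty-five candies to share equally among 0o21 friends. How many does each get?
Convert four hundred twenty-five (English words) → 4×100 + 25 = 425 (decimal)
Convert 0o21 (octal) → 2×8 + 1 = 17 (decimal)
Compute 425 ÷ 17 = 25
25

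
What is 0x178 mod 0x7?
Convert 0x178 (hexadecimal) → 1×256 + 7×16 + 8 = 376 (decimal)
Convert 0x7 (hexadecimal) → 7 (decimal)
Compute 376 mod 7 = 5
5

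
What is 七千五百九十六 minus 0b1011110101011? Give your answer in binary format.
Convert 七千五百九十六 (Chinese numeral) → 7×1000 + 5×100 + 9×10 + 6 = 7596 (decimal)
Convert 0b1011110101011 (binary) → 4096 + 1024 + 512 + 256 + 128 + 32 + 8 + 2 + 1 = 6059 (decimal)
Compute 7596 - 6059 = 1537
Convert 1537 (decimal) → 1537 = 1024 + 512 + 1 → 0b11000000001 (binary)
0b11000000001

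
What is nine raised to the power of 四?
Convert nine (English words) → 9 (decimal)
Convert 四 (Chinese numeral) → 4 (decimal)
Compute 9 ^ 4 = 6561
6561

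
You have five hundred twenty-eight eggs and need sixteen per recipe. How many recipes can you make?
Convert five hundred twenty-eight (English words) → 5×100 + 28 = 528 (decimal)
Convert sixteen (English words) → 16 (decimal)
Compute 528 ÷ 16 = 33
33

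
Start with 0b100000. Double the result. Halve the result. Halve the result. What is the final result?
Convert 0b100000 (binary) → 32 (decimal)
Start: 32
32 × 2 = 64
64 ÷ 2 = 32
32 ÷ 2 = 16
16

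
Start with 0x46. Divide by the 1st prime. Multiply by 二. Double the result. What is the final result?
Convert 0x46 (hexadecimal) → 4×16 + 6 = 70 (decimal)
Start: 70
Convert the 1st prime (prime index) → 2 (decimal)
70 ÷ 2 = 35
Convert 二 (Chinese numeral) → 2 (decimal)
35 × 2 = 70
70 × 2 = 140
140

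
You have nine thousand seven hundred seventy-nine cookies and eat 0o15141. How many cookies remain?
Convert nine thousand seven hundred seventy-nine (English words) → 9×1000 + 7×100 + 79 = 9779 (decimal)
Convert 0o15141 (octal) → 1×4096 + 5×512 + 1×64 + 4×8 + 1 = 6753 (decimal)
Compute 9779 - 6753 = 3026
3026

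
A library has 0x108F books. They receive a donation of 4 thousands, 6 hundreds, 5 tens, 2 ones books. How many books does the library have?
Convert 0x108F (hexadecimal) → 1×4096 + 8×16 + 15 = 4239 (decimal)
Convert 4 thousands, 6 hundreds, 5 tens, 2 ones (place-value notation) → 4×1000 + 6×100 + 5×10 + 2 = 4652 (decimal)
Compute 4239 + 4652 = 8891
8891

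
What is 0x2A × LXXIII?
Convert 0x2A (hexadecimal) → 2×16 + 10 = 42 (decimal)
Convert LXXIII (Roman numeral) → 50 + 10 + 10 + 1 + 1 + 1 = 73 (decimal)
Compute 42 × 73 = 3066
3066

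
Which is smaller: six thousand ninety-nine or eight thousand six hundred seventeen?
Convert six thousand ninety-nine (English words) → 6×1000 + 99 = 6099 (decimal)
Convert eight thousand six hundred seventeen (English words) → 8×1000 + 6×100 + 17 = 8617 (decimal)
Compare 6099 vs 8617: smaller = 6099
6099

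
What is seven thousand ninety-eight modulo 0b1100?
Convert seven thousand ninety-eight (English words) → 7×1000 + 98 = 7098 (decimal)
Convert 0b1100 (binary) → 8 + 4 = 12 (decimal)
Compute 7098 mod 12 = 6
6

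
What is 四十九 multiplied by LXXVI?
Convert 四十九 (Chinese numeral) → 4×10 + 9 = 49 (decimal)
Convert LXXVI (Roman numeral) → 50 + 10 + 10 + 5 + 1 = 76 (decimal)
Compute 49 × 76 = 3724
3724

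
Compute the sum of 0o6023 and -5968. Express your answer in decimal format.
Convert 0o6023 (octal) → 6×512 + 2×8 + 3 = 3091 (decimal)
Compute 3091 + -5968 = -2877
-2877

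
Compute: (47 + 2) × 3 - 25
Parentheses first: 47 + 2 = 49
Multiply: 49 × 3 = 147
Subtract: 147 - 25 = 122
122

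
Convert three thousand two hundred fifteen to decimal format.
Convert three thousand two hundred fifteen (English words) → 3×1000 + 2×100 + 15 = 3215 (decimal)
3215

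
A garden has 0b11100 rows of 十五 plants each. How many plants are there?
Convert 十五 (Chinese numeral) → 1×10 + 5 = 15 (decimal)
Convert 0b11100 (binary) → 16 + 8 + 4 = 28 (decimal)
Compute 15 × 28 = 420
420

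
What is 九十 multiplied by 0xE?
Convert 九十 (Chinese numeral) → 9×10 = 90 (decimal)
Convert 0xE (hexadecimal) → 14 (decimal)
Compute 90 × 14 = 1260
1260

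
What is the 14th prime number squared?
The 14th prime number = 43
Compute 43² = 43 × 43 = 1849
1849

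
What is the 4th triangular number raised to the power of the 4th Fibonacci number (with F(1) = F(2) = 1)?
Convert the 4th triangular number (triangular index) → 4×5/2 = 10 (decimal)
Convert the 4th Fibonacci number (with F(1) = F(2) = 1) (Fibonacci index) → 1, 1, 2, 3 → 3 (decimal)
Compute 10 ^ 3 = 1000
1000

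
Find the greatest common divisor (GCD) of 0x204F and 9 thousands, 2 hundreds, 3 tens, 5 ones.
Convert 0x204F (hexadecimal) → 2×4096 + 4×16 + 15 = 8271 (decimal)
Convert 9 thousands, 2 hundreds, 3 tens, 5 ones (place-value notation) → 9×1000 + 2×100 + 3×10 + 5 = 9235 (decimal)
Compute gcd(8271, 9235) = 1
1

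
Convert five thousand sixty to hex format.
Convert five thousand sixty (English words) → 5×1000 + 60 = 5060 (decimal)
Convert 5060 (decimal) → 5060 = 1×4096 + 3×256 + 12×16 + 4 → 0x13C4 (hexadecimal)
0x13C4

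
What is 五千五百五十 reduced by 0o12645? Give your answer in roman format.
Convert 五千五百五十 (Chinese numeral) → 5×1000 + 5×100 + 5×10 = 5550 (decimal)
Convert 0o12645 (octal) → 1×4096 + 2×512 + 6×64 + 4×8 + 5 = 5541 (decimal)
Compute 5550 - 5541 = 9
Convert 9 (decimal) → IX (Roman numeral)
IX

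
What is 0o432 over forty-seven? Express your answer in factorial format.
Convert 0o432 (octal) → 4×64 + 3×8 + 2 = 282 (decimal)
Convert forty-seven (English words) → 47 (decimal)
Compute 282 ÷ 47 = 6
Convert 6 (decimal) → 3! (factorial)
3!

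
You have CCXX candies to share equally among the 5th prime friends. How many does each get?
Convert CCXX (Roman numeral) → 100 + 100 + 10 + 10 = 220 (decimal)
Convert the 5th prime (prime index) → 11 (decimal)
Compute 220 ÷ 11 = 20
20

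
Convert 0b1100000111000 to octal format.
Convert 0b1100000111000 (binary) → 4096 + 2048 + 32 + 16 + 8 = 6200 (decimal)
Convert 6200 (decimal) → 6200 = 1×4096 + 4×512 + 7×8 → 0o14070 (octal)
0o14070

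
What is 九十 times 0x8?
Convert 九十 (Chinese numeral) → 9×10 = 90 (decimal)
Convert 0x8 (hexadecimal) → 8 (decimal)
Compute 90 × 8 = 720
720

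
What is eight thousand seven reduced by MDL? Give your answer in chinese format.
Convert eight thousand seven (English words) → 8×1000 + 7 = 8007 (decimal)
Convert MDL (Roman numeral) → 1000 + 500 + 50 = 1550 (decimal)
Compute 8007 - 1550 = 6457
Convert 6457 (decimal) → 6457 = 6×1000 + 4×100 + 5×10 + 7 → 六千四百五十七 (Chinese numeral)
六千四百五十七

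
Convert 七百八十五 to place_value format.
Convert 七百八十五 (Chinese numeral) → 7×100 + 8×10 + 5 = 785 (decimal)
Convert 785 (decimal) → 785 = 7×100 + 8×10 + 5 → 7 hundreds, 8 tens, 5 ones (place-value notation)
7 hundreds, 8 tens, 5 ones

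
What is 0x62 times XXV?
Convert 0x62 (hexadecimal) → 6×16 + 2 = 98 (decimal)
Convert XXV (Roman numeral) → 10 + 10 + 5 = 25 (decimal)
Compute 98 × 25 = 2450
2450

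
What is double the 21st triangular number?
The 21st triangular number = 21×22/2 = 231
Compute 231 × 2 = 462
462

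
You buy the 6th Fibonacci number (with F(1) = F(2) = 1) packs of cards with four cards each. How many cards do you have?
Convert four (English words) → 4 (decimal)
Convert the 6th Fibonacci number (with F(1) = F(2) = 1) (Fibonacci index) → 1, 1, 2, 3, 5, 8 → 8 (decimal)
Compute 4 × 8 = 32
32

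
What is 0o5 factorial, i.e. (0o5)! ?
Convert 0o5 (octal) → 5 (decimal)
Compute 5! = 120
120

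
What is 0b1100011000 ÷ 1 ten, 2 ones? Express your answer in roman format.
Convert 0b1100011000 (binary) → 512 + 256 + 16 + 8 = 792 (decimal)
Convert 1 ten, 2 ones (place-value notation) → 1×10 + 2 = 12 (decimal)
Compute 792 ÷ 12 = 66
Convert 66 (decimal) → 66 = 50 + 10 + 5 + 1 → LXVI (Roman numeral)
LXVI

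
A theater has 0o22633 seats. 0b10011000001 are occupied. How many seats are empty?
Convert 0o22633 (octal) → 2×4096 + 2×512 + 6×64 + 3×8 + 3 = 9627 (decimal)
Convert 0b10011000001 (binary) → 1024 + 128 + 64 + 1 = 1217 (decimal)
Compute 9627 - 1217 = 8410
8410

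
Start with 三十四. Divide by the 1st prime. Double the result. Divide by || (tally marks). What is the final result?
Convert 三十四 (Chinese numeral) → 3×10 + 4 = 34 (decimal)
Start: 34
Convert the 1st prime (prime index) → 2 (decimal)
34 ÷ 2 = 17
17 × 2 = 34
Convert || (tally marks) → 2 (decimal)
34 ÷ 2 = 17
17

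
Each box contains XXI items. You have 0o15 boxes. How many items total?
Convert XXI (Roman numeral) → 10 + 10 + 1 = 21 (decimal)
Convert 0o15 (octal) → 1×8 + 5 = 13 (decimal)
Compute 21 × 13 = 273
273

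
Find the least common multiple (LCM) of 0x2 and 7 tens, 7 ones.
Convert 0x2 (hexadecimal) → 2 (decimal)
Convert 7 tens, 7 ones (place-value notation) → 7×10 + 7 = 77 (decimal)
Compute lcm(2, 77) = 154
154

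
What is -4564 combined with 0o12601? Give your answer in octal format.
Convert 0o12601 (octal) → 1×4096 + 2×512 + 6×64 + 1 = 5505 (decimal)
Compute -4564 + 5505 = 941
Convert 941 (decimal) → 941 = 1×512 + 6×64 + 5×8 + 5 → 0o1655 (octal)
0o1655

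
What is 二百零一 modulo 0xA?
Convert 二百零一 (Chinese numeral) → 2×100 + 1 = 201 (decimal)
Convert 0xA (hexadecimal) → 10 (decimal)
Compute 201 mod 10 = 1
1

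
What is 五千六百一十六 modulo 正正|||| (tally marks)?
Convert 五千六百一十六 (Chinese numeral) → 5×1000 + 6×100 + 1×10 + 6 = 5616 (decimal)
Convert 正正|||| (tally marks) → 5 + 5 + 4 = 14 (decimal)
Compute 5616 mod 14 = 2
2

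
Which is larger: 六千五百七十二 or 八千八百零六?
Convert 六千五百七十二 (Chinese numeral) → 6×1000 + 5×100 + 7×10 + 2 = 6572 (decimal)
Convert 八千八百零六 (Chinese numeral) → 8×1000 + 8×100 + 6 = 8806 (decimal)
Compare 6572 vs 8806: larger = 8806
8806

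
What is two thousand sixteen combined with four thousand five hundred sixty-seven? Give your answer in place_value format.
Convert two thousand sixteen (English words) → 2×1000 + 16 = 2016 (decimal)
Convert four thousand five hundred sixty-seven (English words) → 4×1000 + 5×100 + 67 = 4567 (decimal)
Compute 2016 + 4567 = 6583
Convert 6583 (decimal) → 6583 = 6×1000 + 5×100 + 8×10 + 3 → 6 thousands, 5 hundreds, 8 tens, 3 ones (place-value notation)
6 thousands, 5 hundreds, 8 tens, 3 ones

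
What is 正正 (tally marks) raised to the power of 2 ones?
Convert 正正 (tally marks) → 5 + 5 = 10 (decimal)
Convert 2 ones (place-value notation) → 2 (decimal)
Compute 10 ^ 2 = 100
100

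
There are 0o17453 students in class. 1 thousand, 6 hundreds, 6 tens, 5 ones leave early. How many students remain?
Convert 0o17453 (octal) → 1×4096 + 7×512 + 4×64 + 5×8 + 3 = 7979 (decimal)
Convert 1 thousand, 6 hundreds, 6 tens, 5 ones (place-value notation) → 1×1000 + 6×100 + 6×10 + 5 = 1665 (decimal)
Compute 7979 - 1665 = 6314
6314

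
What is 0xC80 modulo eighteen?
Convert 0xC80 (hexadecimal) → 12×256 + 8×16 = 3200 (decimal)
Convert eighteen (English words) → 18 (decimal)
Compute 3200 mod 18 = 14
14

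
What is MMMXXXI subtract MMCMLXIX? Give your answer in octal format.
Convert MMMXXXI (Roman numeral) → 1000 + 1000 + 1000 + 10 + 10 + 10 + 1 = 3031 (decimal)
Convert MMCMLXIX (Roman numeral) → 1000 + 1000 + 900 + 50 + 10 + 9 = 2969 (decimal)
Compute 3031 - 2969 = 62
Convert 62 (decimal) → 62 = 7×8 + 6 → 0o76 (octal)
0o76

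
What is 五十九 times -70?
Convert 五十九 (Chinese numeral) → 5×10 + 9 = 59 (decimal)
Compute 59 × -70 = -4130
-4130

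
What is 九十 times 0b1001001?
Convert 九十 (Chinese numeral) → 9×10 = 90 (decimal)
Convert 0b1001001 (binary) → 64 + 8 + 1 = 73 (decimal)
Compute 90 × 73 = 6570
6570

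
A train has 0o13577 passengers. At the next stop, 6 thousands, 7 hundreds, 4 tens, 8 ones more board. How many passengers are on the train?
Convert 0o13577 (octal) → 1×4096 + 3×512 + 5×64 + 7×8 + 7 = 6015 (decimal)
Convert 6 thousands, 7 hundreds, 4 tens, 8 ones (place-value notation) → 6×1000 + 7×100 + 4×10 + 8 = 6748 (decimal)
Compute 6015 + 6748 = 12763
12763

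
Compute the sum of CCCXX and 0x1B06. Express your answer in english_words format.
Convert CCCXX (Roman numeral) → 100 + 100 + 100 + 10 + 10 = 320 (decimal)
Convert 0x1B06 (hexadecimal) → 1×4096 + 11×256 + 6 = 6918 (decimal)
Compute 320 + 6918 = 7238
Convert 7238 (decimal) → 7238 = 7×1000 + 2×100 + 38 → seven thousand two hundred thirty-eight (English words)
seven thousand two hundred thirty-eight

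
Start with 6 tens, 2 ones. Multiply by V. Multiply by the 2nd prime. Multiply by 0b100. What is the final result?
Convert 6 tens, 2 ones (place-value notation) → 6×10 + 2 = 62 (decimal)
Start: 62
Convert V (Roman numeral) → 5 (decimal)
62 × 5 = 310
Convert the 2nd prime (prime index) → 3 (decimal)
310 × 3 = 930
Convert 0b100 (binary) → 4 (decimal)
930 × 4 = 3720
3720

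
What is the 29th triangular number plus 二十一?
The 29th triangular number = 29×30/2 = 435
Convert 二十一 (Chinese numeral) → 2×10 + 1 = 21 (decimal)
Compute 435 + 21 = 456
456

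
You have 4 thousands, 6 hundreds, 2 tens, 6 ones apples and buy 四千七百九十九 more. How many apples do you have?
Convert 4 thousands, 6 hundreds, 2 tens, 6 ones (place-value notation) → 4×1000 + 6×100 + 2×10 + 6 = 4626 (decimal)
Convert 四千七百九十九 (Chinese numeral) → 4×1000 + 7×100 + 9×10 + 9 = 4799 (decimal)
Compute 4626 + 4799 = 9425
9425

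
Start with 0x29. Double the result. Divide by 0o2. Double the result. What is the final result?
Convert 0x29 (hexadecimal) → 2×16 + 9 = 41 (decimal)
Start: 41
41 × 2 = 82
Convert 0o2 (octal) → 2 (decimal)
82 ÷ 2 = 41
41 × 2 = 82
82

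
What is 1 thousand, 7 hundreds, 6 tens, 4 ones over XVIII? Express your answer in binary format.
Convert 1 thousand, 7 hundreds, 6 tens, 4 ones (place-value notation) → 1×1000 + 7×100 + 6×10 + 4 = 1764 (decimal)
Convert XVIII (Roman numeral) → 10 + 5 + 1 + 1 + 1 = 18 (decimal)
Compute 1764 ÷ 18 = 98
Convert 98 (decimal) → 98 = 64 + 32 + 2 → 0b1100010 (binary)
0b1100010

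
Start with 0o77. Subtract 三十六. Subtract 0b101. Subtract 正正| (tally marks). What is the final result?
Convert 0o77 (octal) → 7×8 + 7 = 63 (decimal)
Start: 63
Convert 三十六 (Chinese numeral) → 3×10 + 6 = 36 (decimal)
63 - 36 = 27
Convert 0b101 (binary) → 4 + 1 = 5 (decimal)
27 - 5 = 22
Convert 正正| (tally marks) → 5 + 5 + 1 = 11 (decimal)
22 - 11 = 11
11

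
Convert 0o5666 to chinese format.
Convert 0o5666 (octal) → 5×512 + 6×64 + 6×8 + 6 = 2998 (decimal)
Convert 2998 (decimal) → 2998 = 2×1000 + 9×100 + 9×10 + 8 → 二千九百九十八 (Chinese numeral)
二千九百九十八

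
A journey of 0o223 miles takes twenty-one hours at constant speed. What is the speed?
Convert 0o223 (octal) → 2×64 + 2×8 + 3 = 147 (decimal)
Convert twenty-one (English words) → 21 (decimal)
Compute 147 ÷ 21 = 7
7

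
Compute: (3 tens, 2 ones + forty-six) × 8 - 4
Convert 3 tens, 2 ones (place-value notation) → 3×10 + 2 = 32 (decimal)
Convert forty-six (English words) → 46 (decimal)
Expression in decimal: (32 + 46) × 8 - 4
Parentheses first: 32 + 46 = 78
Multiply: 78 × 8 = 624
Subtract: 624 - 4 = 620
620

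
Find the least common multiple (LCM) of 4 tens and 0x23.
Convert 4 tens (place-value notation) → 4×10 = 40 (decimal)
Convert 0x23 (hexadecimal) → 2×16 + 3 = 35 (decimal)
Compute lcm(40, 35) = 280
280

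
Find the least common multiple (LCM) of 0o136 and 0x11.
Convert 0o136 (octal) → 1×64 + 3×8 + 6 = 94 (decimal)
Convert 0x11 (hexadecimal) → 1×16 + 1 = 17 (decimal)
Compute lcm(94, 17) = 1598
1598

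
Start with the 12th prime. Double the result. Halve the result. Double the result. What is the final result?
Convert the 12th prime (prime index) → 37 (decimal)
Start: 37
37 × 2 = 74
74 ÷ 2 = 37
37 × 2 = 74
74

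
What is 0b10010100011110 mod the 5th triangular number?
Convert 0b10010100011110 (binary) → 8192 + 1024 + 256 + 16 + 8 + 4 + 2 = 9502 (decimal)
Convert the 5th triangular number (triangular index) → 5×6/2 = 15 (decimal)
Compute 9502 mod 15 = 7
7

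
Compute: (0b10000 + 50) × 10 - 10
Convert 0b10000 (binary) → 16 (decimal)
Expression in decimal: (16 + 50) × 10 - 10
Parentheses first: 16 + 50 = 66
Multiply: 66 × 10 = 660
Subtract: 660 - 10 = 650
650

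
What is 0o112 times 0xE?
Convert 0o112 (octal) → 1×64 + 1×8 + 2 = 74 (decimal)
Convert 0xE (hexadecimal) → 14 (decimal)
Compute 74 × 14 = 1036
1036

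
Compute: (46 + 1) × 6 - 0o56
Convert 0o56 (octal) → 5×8 + 6 = 46 (decimal)
Expression in decimal: (46 + 1) × 6 - 46
Parentheses first: 46 + 1 = 47
Multiply: 47 × 6 = 282
Subtract: 282 - 46 = 236
236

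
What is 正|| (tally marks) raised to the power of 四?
Convert 正|| (tally marks) → 5 + 2 = 7 (decimal)
Convert 四 (Chinese numeral) → 4 (decimal)
Compute 7 ^ 4 = 2401
2401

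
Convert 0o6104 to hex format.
Convert 0o6104 (octal) → 6×512 + 1×64 + 4 = 3140 (decimal)
Convert 3140 (decimal) → 3140 = 12×256 + 4×16 + 4 → 0xC44 (hexadecimal)
0xC44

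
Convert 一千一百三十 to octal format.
Convert 一千一百三十 (Chinese numeral) → 1×1000 + 1×100 + 3×10 = 1130 (decimal)
Convert 1130 (decimal) → 1130 = 2×512 + 1×64 + 5×8 + 2 → 0o2152 (octal)
0o2152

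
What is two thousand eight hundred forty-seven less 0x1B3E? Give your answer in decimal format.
Convert two thousand eight hundred forty-seven (English words) → 2×1000 + 8×100 + 47 = 2847 (decimal)
Convert 0x1B3E (hexadecimal) → 1×4096 + 11×256 + 3×16 + 14 = 6974 (decimal)
Compute 2847 - 6974 = -4127
-4127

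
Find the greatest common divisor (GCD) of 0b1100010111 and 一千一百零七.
Convert 0b1100010111 (binary) → 512 + 256 + 16 + 4 + 2 + 1 = 791 (decimal)
Convert 一千一百零七 (Chinese numeral) → 1×1000 + 1×100 + 7 = 1107 (decimal)
Compute gcd(791, 1107) = 1
1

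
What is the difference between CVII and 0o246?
Convert CVII (Roman numeral) → 100 + 5 + 1 + 1 = 107 (decimal)
Convert 0o246 (octal) → 2×64 + 4×8 + 6 = 166 (decimal)
Difference: |107 - 166| = 59
59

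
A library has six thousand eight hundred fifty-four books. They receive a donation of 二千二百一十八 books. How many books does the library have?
Convert six thousand eight hundred fifty-four (English words) → 6×1000 + 8×100 + 54 = 6854 (decimal)
Convert 二千二百一十八 (Chinese numeral) → 2×1000 + 2×100 + 1×10 + 8 = 2218 (decimal)
Compute 6854 + 2218 = 9072
9072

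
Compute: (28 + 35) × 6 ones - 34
Convert 6 ones (place-value notation) → 6 (decimal)
Expression in decimal: (28 + 35) × 6 - 34
Parentheses first: 28 + 35 = 63
Multiply: 63 × 6 = 378
Subtract: 378 - 34 = 344
344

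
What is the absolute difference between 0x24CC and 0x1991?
Convert 0x24CC (hexadecimal) → 2×4096 + 4×256 + 12×16 + 12 = 9420 (decimal)
Convert 0x1991 (hexadecimal) → 1×4096 + 9×256 + 9×16 + 1 = 6545 (decimal)
Compute |9420 - 6545| = 2875
2875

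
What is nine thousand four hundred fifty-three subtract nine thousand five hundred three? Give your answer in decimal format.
Convert nine thousand four hundred fifty-three (English words) → 9×1000 + 4×100 + 53 = 9453 (decimal)
Convert nine thousand five hundred three (English words) → 9×1000 + 5×100 + 3 = 9503 (decimal)
Compute 9453 - 9503 = -50
-50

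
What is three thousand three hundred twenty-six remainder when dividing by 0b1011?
Convert three thousand three hundred twenty-six (English words) → 3×1000 + 3×100 + 26 = 3326 (decimal)
Convert 0b1011 (binary) → 8 + 2 + 1 = 11 (decimal)
Compute 3326 mod 11 = 4
4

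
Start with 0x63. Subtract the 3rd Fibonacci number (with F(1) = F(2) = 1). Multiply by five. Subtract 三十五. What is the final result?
Convert 0x63 (hexadecimal) → 6×16 + 3 = 99 (decimal)
Start: 99
Convert the 3rd Fibonacci number (with F(1) = F(2) = 1) (Fibonacci index) → 1, 1, 2 → 2 (decimal)
99 - 2 = 97
Convert five (English words) → 5 (decimal)
97 × 5 = 485
Convert 三十五 (Chinese numeral) → 3×10 + 5 = 35 (decimal)
485 - 35 = 450
450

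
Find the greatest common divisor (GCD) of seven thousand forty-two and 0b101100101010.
Convert seven thousand forty-two (English words) → 7×1000 + 42 = 7042 (decimal)
Convert 0b101100101010 (binary) → 2048 + 512 + 256 + 32 + 8 + 2 = 2858 (decimal)
Compute gcd(7042, 2858) = 2
2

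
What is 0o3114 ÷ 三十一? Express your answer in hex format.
Convert 0o3114 (octal) → 3×512 + 1×64 + 1×8 + 4 = 1612 (decimal)
Convert 三十一 (Chinese numeral) → 3×10 + 1 = 31 (decimal)
Compute 1612 ÷ 31 = 52
Convert 52 (decimal) → 52 = 3×16 + 4 → 0x34 (hexadecimal)
0x34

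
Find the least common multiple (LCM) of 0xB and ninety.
Convert 0xB (hexadecimal) → 11 (decimal)
Convert ninety (English words) → 90 (decimal)
Compute lcm(11, 90) = 990
990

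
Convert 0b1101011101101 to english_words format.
Convert 0b1101011101101 (binary) → 4096 + 2048 + 512 + 128 + 64 + 32 + 8 + 4 + 1 = 6893 (decimal)
Convert 6893 (decimal) → 6893 = 6×1000 + 8×100 + 93 → six thousand eight hundred ninety-three (English words)
six thousand eight hundred ninety-three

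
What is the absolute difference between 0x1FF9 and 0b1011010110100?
Convert 0x1FF9 (hexadecimal) → 1×4096 + 15×256 + 15×16 + 9 = 8185 (decimal)
Convert 0b1011010110100 (binary) → 4096 + 1024 + 512 + 128 + 32 + 16 + 4 = 5812 (decimal)
Compute |8185 - 5812| = 2373
2373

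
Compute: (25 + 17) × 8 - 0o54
Convert 0o54 (octal) → 5×8 + 4 = 44 (decimal)
Expression in decimal: (25 + 17) × 8 - 44
Parentheses first: 25 + 17 = 42
Multiply: 42 × 8 = 336
Subtract: 336 - 44 = 292
292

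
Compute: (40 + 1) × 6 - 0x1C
Convert 0x1C (hexadecimal) → 1×16 + 12 = 28 (decimal)
Expression in decimal: (40 + 1) × 6 - 28
Parentheses first: 40 + 1 = 41
Multiply: 41 × 6 = 246
Subtract: 246 - 28 = 218
218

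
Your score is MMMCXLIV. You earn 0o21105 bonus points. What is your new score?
Convert MMMCXLIV (Roman numeral) → 1000 + 1000 + 1000 + 100 + 40 + 4 = 3144 (decimal)
Convert 0o21105 (octal) → 2×4096 + 1×512 + 1×64 + 5 = 8773 (decimal)
Compute 3144 + 8773 = 11917
11917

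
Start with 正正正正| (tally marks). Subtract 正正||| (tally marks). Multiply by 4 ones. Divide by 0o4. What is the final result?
Convert 正正正正| (tally marks) → 5 + 5 + 5 + 5 + 1 = 21 (decimal)
Start: 21
Convert 正正||| (tally marks) → 5 + 5 + 3 = 13 (decimal)
21 - 13 = 8
Convert 4 ones (place-value notation) → 4 (decimal)
8 × 4 = 32
Convert 0o4 (octal) → 4 (decimal)
32 ÷ 4 = 8
8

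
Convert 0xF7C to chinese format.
Convert 0xF7C (hexadecimal) → 15×256 + 7×16 + 12 = 3964 (decimal)
Convert 3964 (decimal) → 3964 = 3×1000 + 9×100 + 6×10 + 4 → 三千九百六十四 (Chinese numeral)
三千九百六十四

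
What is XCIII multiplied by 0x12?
Convert XCIII (Roman numeral) → 90 + 1 + 1 + 1 = 93 (decimal)
Convert 0x12 (hexadecimal) → 1×16 + 2 = 18 (decimal)
Compute 93 × 18 = 1674
1674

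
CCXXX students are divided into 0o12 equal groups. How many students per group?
Convert CCXXX (Roman numeral) → 100 + 100 + 10 + 10 + 10 = 230 (decimal)
Convert 0o12 (octal) → 1×8 + 2 = 10 (decimal)
Compute 230 ÷ 10 = 23
23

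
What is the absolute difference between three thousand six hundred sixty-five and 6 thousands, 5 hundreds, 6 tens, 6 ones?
Convert three thousand six hundred sixty-five (English words) → 3×1000 + 6×100 + 65 = 3665 (decimal)
Convert 6 thousands, 5 hundreds, 6 tens, 6 ones (place-value notation) → 6×1000 + 5×100 + 6×10 + 6 = 6566 (decimal)
Compute |3665 - 6566| = 2901
2901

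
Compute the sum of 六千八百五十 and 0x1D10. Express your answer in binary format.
Convert 六千八百五十 (Chinese numeral) → 6×1000 + 8×100 + 5×10 = 6850 (decimal)
Convert 0x1D10 (hexadecimal) → 1×4096 + 13×256 + 1×16 = 7440 (decimal)
Compute 6850 + 7440 = 14290
Convert 14290 (decimal) → 14290 = 8192 + 4096 + 1024 + 512 + 256 + 128 + 64 + 16 + 2 → 0b11011111010010 (binary)
0b11011111010010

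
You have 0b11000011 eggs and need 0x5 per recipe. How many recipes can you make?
Convert 0b11000011 (binary) → 128 + 64 + 2 + 1 = 195 (decimal)
Convert 0x5 (hexadecimal) → 5 (decimal)
Compute 195 ÷ 5 = 39
39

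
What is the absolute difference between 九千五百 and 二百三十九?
Convert 九千五百 (Chinese numeral) → 9×1000 + 5×100 = 9500 (decimal)
Convert 二百三十九 (Chinese numeral) → 2×100 + 3×10 + 9 = 239 (decimal)
Compute |9500 - 239| = 9261
9261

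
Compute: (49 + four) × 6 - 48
Convert four (English words) → 4 (decimal)
Expression in decimal: (49 + 4) × 6 - 48
Parentheses first: 49 + 4 = 53
Multiply: 53 × 6 = 318
Subtract: 318 - 48 = 270
270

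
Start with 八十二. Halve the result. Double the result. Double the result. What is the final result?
Convert 八十二 (Chinese numeral) → 8×10 + 2 = 82 (decimal)
Start: 82
82 ÷ 2 = 41
41 × 2 = 82
82 × 2 = 164
164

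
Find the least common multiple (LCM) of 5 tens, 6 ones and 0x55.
Convert 5 tens, 6 ones (place-value notation) → 5×10 + 6 = 56 (decimal)
Convert 0x55 (hexadecimal) → 5×16 + 5 = 85 (decimal)
Compute lcm(56, 85) = 4760
4760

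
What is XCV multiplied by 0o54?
Convert XCV (Roman numeral) → 90 + 5 = 95 (decimal)
Convert 0o54 (octal) → 5×8 + 4 = 44 (decimal)
Compute 95 × 44 = 4180
4180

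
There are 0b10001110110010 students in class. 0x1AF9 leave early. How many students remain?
Convert 0b10001110110010 (binary) → 8192 + 512 + 256 + 128 + 32 + 16 + 2 = 9138 (decimal)
Convert 0x1AF9 (hexadecimal) → 1×4096 + 10×256 + 15×16 + 9 = 6905 (decimal)
Compute 9138 - 6905 = 2233
2233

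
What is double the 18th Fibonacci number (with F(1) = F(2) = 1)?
The 18th Fibonacci number (with F(1) = F(2) = 1) = 2584
Compute 2584 × 2 = 5168
5168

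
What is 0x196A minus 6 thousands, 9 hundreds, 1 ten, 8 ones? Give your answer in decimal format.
Convert 0x196A (hexadecimal) → 1×4096 + 9×256 + 6×16 + 10 = 6506 (decimal)
Convert 6 thousands, 9 hundreds, 1 ten, 8 ones (place-value notation) → 6×1000 + 9×100 + 1×10 + 8 = 6918 (decimal)
Compute 6506 - 6918 = -412
-412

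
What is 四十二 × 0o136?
Convert 四十二 (Chinese numeral) → 4×10 + 2 = 42 (decimal)
Convert 0o136 (octal) → 1×64 + 3×8 + 6 = 94 (decimal)
Compute 42 × 94 = 3948
3948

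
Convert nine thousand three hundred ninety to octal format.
Convert nine thousand three hundred ninety (English words) → 9×1000 + 3×100 + 90 = 9390 (decimal)
Convert 9390 (decimal) → 9390 = 2×4096 + 2×512 + 2×64 + 5×8 + 6 → 0o22256 (octal)
0o22256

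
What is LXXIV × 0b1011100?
Convert LXXIV (Roman numeral) → 50 + 10 + 10 + 4 = 74 (decimal)
Convert 0b1011100 (binary) → 64 + 16 + 8 + 4 = 92 (decimal)
Compute 74 × 92 = 6808
6808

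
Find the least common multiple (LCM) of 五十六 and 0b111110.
Convert 五十六 (Chinese numeral) → 5×10 + 6 = 56 (decimal)
Convert 0b111110 (binary) → 32 + 16 + 8 + 4 + 2 = 62 (decimal)
Compute lcm(56, 62) = 1736
1736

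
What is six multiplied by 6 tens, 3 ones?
Convert six (English words) → 6 (decimal)
Convert 6 tens, 3 ones (place-value notation) → 6×10 + 3 = 63 (decimal)
Compute 6 × 63 = 378
378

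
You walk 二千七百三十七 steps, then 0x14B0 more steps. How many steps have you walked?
Convert 二千七百三十七 (Chinese numeral) → 2×1000 + 7×100 + 3×10 + 7 = 2737 (decimal)
Convert 0x14B0 (hexadecimal) → 1×4096 + 4×256 + 11×16 = 5296 (decimal)
Compute 2737 + 5296 = 8033
8033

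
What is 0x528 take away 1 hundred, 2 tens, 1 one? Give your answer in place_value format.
Convert 0x528 (hexadecimal) → 5×256 + 2×16 + 8 = 1320 (decimal)
Convert 1 hundred, 2 tens, 1 one (place-value notation) → 1×100 + 2×10 + 1 = 121 (decimal)
Compute 1320 - 121 = 1199
Convert 1199 (decimal) → 1199 = 1×1000 + 1×100 + 9×10 + 9 → 1 thousand, 1 hundred, 9 tens, 9 ones (place-value notation)
1 thousand, 1 hundred, 9 tens, 9 ones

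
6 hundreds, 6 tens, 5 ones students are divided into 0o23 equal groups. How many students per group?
Convert 6 hundreds, 6 tens, 5 ones (place-value notation) → 6×100 + 6×10 + 5 = 665 (decimal)
Convert 0o23 (octal) → 2×8 + 3 = 19 (decimal)
Compute 665 ÷ 19 = 35
35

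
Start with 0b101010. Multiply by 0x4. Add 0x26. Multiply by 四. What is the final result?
Convert 0b101010 (binary) → 32 + 8 + 2 = 42 (decimal)
Start: 42
Convert 0x4 (hexadecimal) → 4 (decimal)
42 × 4 = 168
Convert 0x26 (hexadecimal) → 2×16 + 6 = 38 (decimal)
168 + 38 = 206
Convert 四 (Chinese numeral) → 4 (decimal)
206 × 4 = 824
824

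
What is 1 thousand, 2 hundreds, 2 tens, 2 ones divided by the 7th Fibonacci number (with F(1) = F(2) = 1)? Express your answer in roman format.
Convert 1 thousand, 2 hundreds, 2 tens, 2 ones (place-value notation) → 1×1000 + 2×100 + 2×10 + 2 = 1222 (decimal)
Convert the 7th Fibonacci number (with F(1) = F(2) = 1) (Fibonacci index) → 1, 1, 2, 3, 5, 8, 13 → 13 (decimal)
Compute 1222 ÷ 13 = 94
Convert 94 (decimal) → 94 = 90 + 4 → XCIV (Roman numeral)
XCIV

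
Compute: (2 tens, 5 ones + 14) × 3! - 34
Convert 2 tens, 5 ones (place-value notation) → 2×10 + 5 = 25 (decimal)
Convert 3! (factorial) → 6 (decimal)
Expression in decimal: (25 + 14) × 6 - 34
Parentheses first: 25 + 14 = 39
Multiply: 39 × 6 = 234
Subtract: 234 - 34 = 200
200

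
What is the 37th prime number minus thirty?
The 37th prime number = 157
Convert thirty (English words) → 30 (decimal)
Compute 157 - 30 = 127
127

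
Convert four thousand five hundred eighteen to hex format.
Convert four thousand five hundred eighteen (English words) → 4×1000 + 5×100 + 18 = 4518 (decimal)
Convert 4518 (decimal) → 4518 = 1×4096 + 1×256 + 10×16 + 6 → 0x11A6 (hexadecimal)
0x11A6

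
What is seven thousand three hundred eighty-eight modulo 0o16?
Convert seven thousand three hundred eighty-eight (English words) → 7×1000 + 3×100 + 88 = 7388 (decimal)
Convert 0o16 (octal) → 1×8 + 6 = 14 (decimal)
Compute 7388 mod 14 = 10
10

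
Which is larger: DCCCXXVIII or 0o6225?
Convert DCCCXXVIII (Roman numeral) → 500 + 100 + 100 + 100 + 10 + 10 + 5 + 1 + 1 + 1 = 828 (decimal)
Convert 0o6225 (octal) → 6×512 + 2×64 + 2×8 + 5 = 3221 (decimal)
Compare 828 vs 3221: larger = 3221
3221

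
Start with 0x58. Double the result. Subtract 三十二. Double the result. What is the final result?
Convert 0x58 (hexadecimal) → 5×16 + 8 = 88 (decimal)
Start: 88
88 × 2 = 176
Convert 三十二 (Chinese numeral) → 3×10 + 2 = 32 (decimal)
176 - 32 = 144
144 × 2 = 288
288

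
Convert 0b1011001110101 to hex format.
Convert 0b1011001110101 (binary) → 4096 + 1024 + 512 + 64 + 32 + 16 + 4 + 1 = 5749 (decimal)
Convert 5749 (decimal) → 5749 = 1×4096 + 6×256 + 7×16 + 5 → 0x1675 (hexadecimal)
0x1675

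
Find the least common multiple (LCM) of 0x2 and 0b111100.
Convert 0x2 (hexadecimal) → 2 (decimal)
Convert 0b111100 (binary) → 32 + 16 + 8 + 4 = 60 (decimal)
Compute lcm(2, 60) = 60
60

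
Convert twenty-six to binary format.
Convert twenty-six (English words) → 26 (decimal)
Convert 26 (decimal) → 26 = 16 + 8 + 2 → 0b11010 (binary)
0b11010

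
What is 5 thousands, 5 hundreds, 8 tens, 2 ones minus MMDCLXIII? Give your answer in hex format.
Convert 5 thousands, 5 hundreds, 8 tens, 2 ones (place-value notation) → 5×1000 + 5×100 + 8×10 + 2 = 5582 (decimal)
Convert MMDCLXIII (Roman numeral) → 1000 + 1000 + 500 + 100 + 50 + 10 + 1 + 1 + 1 = 2663 (decimal)
Compute 5582 - 2663 = 2919
Convert 2919 (decimal) → 2919 = 11×256 + 6×16 + 7 → 0xB67 (hexadecimal)
0xB67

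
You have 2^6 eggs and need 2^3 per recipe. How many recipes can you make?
Convert 2^6 (power) → 64 (decimal)
Convert 2^3 (power) → 8 (decimal)
Compute 64 ÷ 8 = 8
8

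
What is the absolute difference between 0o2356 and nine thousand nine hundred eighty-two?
Convert 0o2356 (octal) → 2×512 + 3×64 + 5×8 + 6 = 1262 (decimal)
Convert nine thousand nine hundred eighty-two (English words) → 9×1000 + 9×100 + 82 = 9982 (decimal)
Compute |1262 - 9982| = 8720
8720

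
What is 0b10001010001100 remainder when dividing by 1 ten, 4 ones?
Convert 0b10001010001100 (binary) → 8192 + 512 + 128 + 8 + 4 = 8844 (decimal)
Convert 1 ten, 4 ones (place-value notation) → 1×10 + 4 = 14 (decimal)
Compute 8844 mod 14 = 10
10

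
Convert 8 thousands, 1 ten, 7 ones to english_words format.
Convert 8 thousands, 1 ten, 7 ones (place-value notation) → 8×1000 + 1×10 + 7 = 8017 (decimal)
Convert 8017 (decimal) → 8017 = 8×1000 + 17 → eight thousand seventeen (English words)
eight thousand seventeen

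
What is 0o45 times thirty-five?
Convert 0o45 (octal) → 4×8 + 5 = 37 (decimal)
Convert thirty-five (English words) → 35 (decimal)
Compute 37 × 35 = 1295
1295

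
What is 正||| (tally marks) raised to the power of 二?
Convert 正||| (tally marks) → 5 + 3 = 8 (decimal)
Convert 二 (Chinese numeral) → 2 (decimal)
Compute 8 ^ 2 = 64
64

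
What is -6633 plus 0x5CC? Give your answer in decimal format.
Convert 0x5CC (hexadecimal) → 5×256 + 12×16 + 12 = 1484 (decimal)
Compute -6633 + 1484 = -5149
-5149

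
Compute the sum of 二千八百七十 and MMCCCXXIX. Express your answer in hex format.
Convert 二千八百七十 (Chinese numeral) → 2×1000 + 8×100 + 7×10 = 2870 (decimal)
Convert MMCCCXXIX (Roman numeral) → 1000 + 1000 + 100 + 100 + 100 + 10 + 10 + 9 = 2329 (decimal)
Compute 2870 + 2329 = 5199
Convert 5199 (decimal) → 5199 = 1×4096 + 4×256 + 4×16 + 15 → 0x144F (hexadecimal)
0x144F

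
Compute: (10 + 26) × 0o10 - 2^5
Convert 0o10 (octal) → 1×8 = 8 (decimal)
Convert 2^5 (power) → 32 (decimal)
Expression in decimal: (10 + 26) × 8 - 32
Parentheses first: 10 + 26 = 36
Multiply: 36 × 8 = 288
Subtract: 288 - 32 = 256
256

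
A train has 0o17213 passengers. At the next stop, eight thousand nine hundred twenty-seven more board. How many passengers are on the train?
Convert 0o17213 (octal) → 1×4096 + 7×512 + 2×64 + 1×8 + 3 = 7819 (decimal)
Convert eight thousand nine hundred twenty-seven (English words) → 8×1000 + 9×100 + 27 = 8927 (decimal)
Compute 7819 + 8927 = 16746
16746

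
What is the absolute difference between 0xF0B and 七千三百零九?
Convert 0xF0B (hexadecimal) → 15×256 + 11 = 3851 (decimal)
Convert 七千三百零九 (Chinese numeral) → 7×1000 + 3×100 + 9 = 7309 (decimal)
Compute |3851 - 7309| = 3458
3458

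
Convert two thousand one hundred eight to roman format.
Convert two thousand one hundred eight (English words) → 2×1000 + 1×100 + 8 = 2108 (decimal)
Convert 2108 (decimal) → 2108 = 1000 + 1000 + 100 + 5 + 1 + 1 + 1 → MMCVIII (Roman numeral)
MMCVIII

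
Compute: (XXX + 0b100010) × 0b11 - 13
Convert XXX (Roman numeral) → 10 + 10 + 10 = 30 (decimal)
Convert 0b100010 (binary) → 32 + 2 = 34 (decimal)
Convert 0b11 (binary) → 2 + 1 = 3 (decimal)
Expression in decimal: (30 + 34) × 3 - 13
Parentheses first: 30 + 34 = 64
Multiply: 64 × 3 = 192
Subtract: 192 - 13 = 179
179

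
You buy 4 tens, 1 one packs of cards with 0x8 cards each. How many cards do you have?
Convert 0x8 (hexadecimal) → 8 (decimal)
Convert 4 tens, 1 one (place-value notation) → 4×10 + 1 = 41 (decimal)
Compute 8 × 41 = 328
328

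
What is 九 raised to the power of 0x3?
Convert 九 (Chinese numeral) → 9 (decimal)
Convert 0x3 (hexadecimal) → 3 (decimal)
Compute 9 ^ 3 = 729
729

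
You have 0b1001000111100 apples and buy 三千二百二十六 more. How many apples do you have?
Convert 0b1001000111100 (binary) → 4096 + 512 + 32 + 16 + 8 + 4 = 4668 (decimal)
Convert 三千二百二十六 (Chinese numeral) → 3×1000 + 2×100 + 2×10 + 6 = 3226 (decimal)
Compute 4668 + 3226 = 7894
7894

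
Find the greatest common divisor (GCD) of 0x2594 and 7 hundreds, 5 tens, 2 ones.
Convert 0x2594 (hexadecimal) → 2×4096 + 5×256 + 9×16 + 4 = 9620 (decimal)
Convert 7 hundreds, 5 tens, 2 ones (place-value notation) → 7×100 + 5×10 + 2 = 752 (decimal)
Compute gcd(9620, 752) = 4
4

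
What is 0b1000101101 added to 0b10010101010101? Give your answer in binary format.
Convert 0b1000101101 (binary) → 512 + 32 + 8 + 4 + 1 = 557 (decimal)
Convert 0b10010101010101 (binary) → 8192 + 1024 + 256 + 64 + 16 + 4 + 1 = 9557 (decimal)
Compute 557 + 9557 = 10114
Convert 10114 (decimal) → 10114 = 8192 + 1024 + 512 + 256 + 128 + 2 → 0b10011110000010 (binary)
0b10011110000010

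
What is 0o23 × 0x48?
Convert 0o23 (octal) → 2×8 + 3 = 19 (decimal)
Convert 0x48 (hexadecimal) → 4×16 + 8 = 72 (decimal)
Compute 19 × 72 = 1368
1368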